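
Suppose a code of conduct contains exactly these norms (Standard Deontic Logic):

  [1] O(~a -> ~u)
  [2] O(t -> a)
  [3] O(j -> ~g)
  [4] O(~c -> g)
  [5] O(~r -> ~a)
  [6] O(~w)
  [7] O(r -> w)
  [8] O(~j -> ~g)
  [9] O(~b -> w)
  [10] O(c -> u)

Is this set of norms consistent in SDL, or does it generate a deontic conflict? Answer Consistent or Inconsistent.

By case analysis on ~j: premise 8 gives O(~j -> ~g) and premise 3 gives O(j -> ~g), so O(~g) either way.
Premise 4 is O(~c -> g); contrapositively O(~g -> c). Since O(~g) holds, K gives O(c).
From O(c) and premise 10, O(c -> u), we obtain O(u).
The contrapositive of premise 1 (O(~a -> ~u)) is O(u -> a), and O(u) is already established, so O(a).
The contrapositive of premise 5 (O(~r -> ~a)) is O(a -> r), and O(a) is already established, so O(r).
Applying K to premise 7 (O(r -> w)) and O(r) yields O(w).
But premise 6 directly asserts O(~w).
We now have both O(w) and O(~w) — w is simultaneously obligatory and forbidden, violating the D-axiom.

Inconsistent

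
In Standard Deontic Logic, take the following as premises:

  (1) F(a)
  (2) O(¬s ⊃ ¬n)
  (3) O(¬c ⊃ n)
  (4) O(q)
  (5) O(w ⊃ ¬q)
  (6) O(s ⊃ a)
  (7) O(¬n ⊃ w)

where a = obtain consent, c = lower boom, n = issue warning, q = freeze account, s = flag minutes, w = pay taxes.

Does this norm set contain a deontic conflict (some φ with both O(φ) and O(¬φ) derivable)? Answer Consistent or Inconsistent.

Premise 4 gives O(q).
Premise 5, O(w ⊃ ¬q), contraposes to O(q ⊃ ¬w); with O(q) we get O(¬w).
Premise 7 is O(¬n ⊃ w); contrapositively O(¬w ⊃ n). Since O(¬w) holds, K gives O(n).
Premise 2, O(¬s ⊃ ¬n), contraposes to O(n ⊃ s); with O(n) we get O(s).
Applying K to premise 6 (O(s ⊃ a)) and O(s) yields O(a).
But premise 1, F(a), means O(¬a).
We now have both O(a) and O(¬a) — a is simultaneously obligatory and forbidden, violating the D-axiom.

Inconsistent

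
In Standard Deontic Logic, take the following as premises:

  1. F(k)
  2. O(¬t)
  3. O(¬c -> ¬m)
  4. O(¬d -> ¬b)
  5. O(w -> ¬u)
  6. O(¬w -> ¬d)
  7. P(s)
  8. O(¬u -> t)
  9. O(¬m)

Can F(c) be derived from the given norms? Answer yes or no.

Premise 3 is O(¬c -> ¬m); even if O(¬m) held, inferring O(¬c) would be affirming the consequent — invalid.
No other premise forces O(¬c). An ideal world satisfying every premise can still have c true, so F(c) is not derivable.

No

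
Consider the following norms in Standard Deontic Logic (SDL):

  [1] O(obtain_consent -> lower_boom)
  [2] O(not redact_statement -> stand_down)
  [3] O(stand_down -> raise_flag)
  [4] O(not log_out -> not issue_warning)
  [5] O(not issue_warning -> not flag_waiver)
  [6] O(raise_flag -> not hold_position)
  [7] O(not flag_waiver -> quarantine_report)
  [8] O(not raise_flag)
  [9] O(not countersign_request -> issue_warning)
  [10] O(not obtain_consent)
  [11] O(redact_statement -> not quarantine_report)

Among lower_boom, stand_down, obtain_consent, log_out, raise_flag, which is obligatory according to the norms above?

Premise 8 states O(not raise_flag) outright.
The contrapositive of premise 3 (O(stand_down -> raise_flag)) is O(not raise_flag -> not stand_down), and O(not raise_flag) is already established, so O(not stand_down).
Premise 2 is O(not redact_statement -> stand_down); contrapositively O(not stand_down -> redact_statement). Since O(not stand_down) holds, K gives O(redact_statement).
Applying K to premise 11 (O(redact_statement -> not quarantine_report)) and O(redact_statement) yields O(not quarantine_report).
Premise 7 is O(not flag_waiver -> quarantine_report); contrapositively O(not quarantine_report -> flag_waiver). Since O(not quarantine_report) holds, K gives O(flag_waiver).
Premise 5 is O(not issue_warning -> not flag_waiver); contrapositively O(flag_waiver -> issue_warning). Since O(flag_waiver) holds, K gives O(issue_warning).
The contrapositive of premise 4 (O(not log_out -> not issue_warning)) is O(issue_warning -> log_out), and O(issue_warning) is already established, so O(log_out).
So O(log_out) holds — log_out is obligatory. None of the other listed options is made obligatory by any chain of premises.

log_out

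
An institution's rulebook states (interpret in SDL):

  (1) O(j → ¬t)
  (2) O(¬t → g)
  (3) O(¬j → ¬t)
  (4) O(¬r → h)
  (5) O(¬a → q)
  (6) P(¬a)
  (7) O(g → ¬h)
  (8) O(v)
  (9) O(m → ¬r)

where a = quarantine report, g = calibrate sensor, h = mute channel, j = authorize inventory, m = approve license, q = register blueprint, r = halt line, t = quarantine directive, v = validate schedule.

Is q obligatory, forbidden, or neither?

Premise 5 is O(¬a → q), but O(¬a) is not derivable from the premises (the permission P(¬a) asserts only ¬O(a), not O(¬a)), so it does not yield O(q).
No premise or chain of K-axiom applications forces O(q), and none forces O(¬q). So q is neither obligatory nor forbidden under these norms.

Neither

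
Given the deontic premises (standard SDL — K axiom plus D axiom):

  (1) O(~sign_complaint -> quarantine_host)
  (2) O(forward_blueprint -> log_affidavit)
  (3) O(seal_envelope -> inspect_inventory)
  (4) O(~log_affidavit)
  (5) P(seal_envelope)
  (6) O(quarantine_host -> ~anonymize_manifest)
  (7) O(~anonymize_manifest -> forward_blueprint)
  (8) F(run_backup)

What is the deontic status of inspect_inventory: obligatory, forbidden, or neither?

Neither

Premise 3 is O(seal_envelope -> inspect_inventory), but O(seal_envelope) is not derivable from the premises (the permission P(seal_envelope) asserts only ~O(~seal_envelope), not O(seal_envelope)), so it does not yield O(inspect_inventory).
No premise or chain of K-axiom applications forces O(inspect_inventory), and none forces O(~inspect_inventory). So inspect_inventory is neither obligatory nor forbidden under these norms.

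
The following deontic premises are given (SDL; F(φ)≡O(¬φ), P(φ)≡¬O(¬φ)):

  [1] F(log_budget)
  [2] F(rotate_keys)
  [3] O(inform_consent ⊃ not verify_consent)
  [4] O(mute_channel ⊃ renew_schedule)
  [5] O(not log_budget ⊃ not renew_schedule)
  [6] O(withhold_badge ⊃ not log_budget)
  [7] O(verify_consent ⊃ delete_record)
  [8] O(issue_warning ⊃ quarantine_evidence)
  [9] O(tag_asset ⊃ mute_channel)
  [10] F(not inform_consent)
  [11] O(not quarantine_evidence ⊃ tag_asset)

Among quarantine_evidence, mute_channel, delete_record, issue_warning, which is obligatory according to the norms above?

quarantine_evidence

Premise 1, F(log_budget), is equivalent to O(not log_budget).
Premise 5 is O(not log_budget ⊃ not renew_schedule); since O(not log_budget), deontic closure gives O(not renew_schedule).
Premise 4, O(mute_channel ⊃ renew_schedule), contraposes to O(not renew_schedule ⊃ not mute_channel); with O(not renew_schedule) we get O(not mute_channel).
The contrapositive of premise 9 (O(tag_asset ⊃ mute_channel)) is O(not mute_channel ⊃ not tag_asset), and O(not mute_channel) is already established, so O(not tag_asset).
The contrapositive of premise 11 (O(not quarantine_evidence ⊃ tag_asset)) is O(not tag_asset ⊃ quarantine_evidence), and O(not tag_asset) is already established, so O(quarantine_evidence).
So O(quarantine_evidence) holds — quarantine_evidence is obligatory. None of the other listed options is made obligatory by any chain of premises.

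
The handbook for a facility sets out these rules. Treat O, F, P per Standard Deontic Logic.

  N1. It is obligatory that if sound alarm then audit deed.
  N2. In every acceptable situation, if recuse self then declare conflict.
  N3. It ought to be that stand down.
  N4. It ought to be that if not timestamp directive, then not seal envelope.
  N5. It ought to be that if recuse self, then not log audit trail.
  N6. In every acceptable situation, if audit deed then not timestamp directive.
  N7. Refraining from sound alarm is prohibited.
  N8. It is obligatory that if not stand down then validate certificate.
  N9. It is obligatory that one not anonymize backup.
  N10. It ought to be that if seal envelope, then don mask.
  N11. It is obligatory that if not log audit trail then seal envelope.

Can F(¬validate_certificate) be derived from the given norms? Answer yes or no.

No

Premise 8 is O(¬stand_down → validate_certificate), but O(¬stand_down) is not derivable from the premises, so it does not yield O(validate_certificate).
No other premise forces O(validate_certificate). An ideal world satisfying every premise can still have ¬validate_certificate true, so F(¬validate_certificate) is not derivable.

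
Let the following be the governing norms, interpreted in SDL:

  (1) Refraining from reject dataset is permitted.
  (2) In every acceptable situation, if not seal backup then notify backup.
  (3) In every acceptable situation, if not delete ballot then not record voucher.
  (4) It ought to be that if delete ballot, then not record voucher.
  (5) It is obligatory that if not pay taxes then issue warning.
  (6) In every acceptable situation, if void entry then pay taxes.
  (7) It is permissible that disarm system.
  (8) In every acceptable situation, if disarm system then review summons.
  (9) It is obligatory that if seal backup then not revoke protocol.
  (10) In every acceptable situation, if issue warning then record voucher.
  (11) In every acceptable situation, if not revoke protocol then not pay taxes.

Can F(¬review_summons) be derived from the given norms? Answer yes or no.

Premise 8 is O(disarm_system → review_summons), but O(disarm_system) is not derivable from the premises (the permission P(disarm_system) asserts only ¬O(¬disarm_system), not O(disarm_system)), so it does not yield O(review_summons).
No other premise forces O(review_summons). An ideal world satisfying every premise can still have ¬review_summons true, so F(¬review_summons) is not derivable.

No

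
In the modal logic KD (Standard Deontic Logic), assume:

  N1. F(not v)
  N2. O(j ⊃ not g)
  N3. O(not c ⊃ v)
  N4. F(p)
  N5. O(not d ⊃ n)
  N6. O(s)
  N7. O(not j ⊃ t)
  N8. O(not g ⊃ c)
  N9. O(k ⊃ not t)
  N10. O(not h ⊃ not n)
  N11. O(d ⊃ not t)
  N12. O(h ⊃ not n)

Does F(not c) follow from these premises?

Yes

By case analysis on not h: premise 10 gives O(not h ⊃ not n) and premise 12 gives O(h ⊃ not n), so O(not n) either way.
Premise 5 is O(not d ⊃ n); contrapositively O(not n ⊃ d). Since O(not n) holds, K gives O(d).
With premise 11, O(d ⊃ not t), the K-axiom yields O(not t).
The contrapositive of premise 7 (O(not j ⊃ t)) is O(not t ⊃ j), and O(not t) is already established, so O(j).
With premise 2, O(j ⊃ not g), the K-axiom yields O(not g).
Applying K to premise 8 (O(not g ⊃ c)) and O(not g) yields O(c).
Premises 1, 3, 4, 6, 9 do not contribute to this derivation.
So O(c) holds, i.e. F(not c). The claim follows.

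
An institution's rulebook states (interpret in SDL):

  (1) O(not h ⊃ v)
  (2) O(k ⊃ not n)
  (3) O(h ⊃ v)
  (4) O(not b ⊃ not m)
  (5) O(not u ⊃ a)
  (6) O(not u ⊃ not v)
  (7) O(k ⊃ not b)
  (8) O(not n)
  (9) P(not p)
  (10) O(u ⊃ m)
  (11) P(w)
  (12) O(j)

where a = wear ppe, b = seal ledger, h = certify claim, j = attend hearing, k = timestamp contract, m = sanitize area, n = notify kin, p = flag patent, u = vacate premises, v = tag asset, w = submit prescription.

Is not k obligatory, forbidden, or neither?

Premises 1 and 3 cover both cases: O(not h ⊃ v) and O(h ⊃ v). Since not h ∨ h is a tautology, O(v) follows.
The contrapositive of premise 6 (O(not u ⊃ not v)) is O(v ⊃ u), and O(v) is already established, so O(u).
From O(u) and premise 10, O(u ⊃ m), we obtain O(m).
The contrapositive of premise 4 (O(not b ⊃ not m)) is O(m ⊃ b), and O(m) is already established, so O(b).
Premise 7 is O(k ⊃ not b); contrapositively O(b ⊃ not k). Since O(b) holds, K gives O(not k).
Premises 2, 5, 8, 9, 11, 12 do not contribute to this derivation.
Hence not k is obligatory.

Obligatory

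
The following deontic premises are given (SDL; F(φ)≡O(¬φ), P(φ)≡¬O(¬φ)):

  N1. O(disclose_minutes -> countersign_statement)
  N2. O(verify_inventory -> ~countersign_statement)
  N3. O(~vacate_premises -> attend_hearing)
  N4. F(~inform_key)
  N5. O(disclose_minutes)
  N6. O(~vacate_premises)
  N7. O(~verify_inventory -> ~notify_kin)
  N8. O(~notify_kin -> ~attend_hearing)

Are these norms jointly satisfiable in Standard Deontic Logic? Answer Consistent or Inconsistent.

Inconsistent

From premise 6 we have O(~vacate_premises).
From O(~vacate_premises) and premise 3, O(~vacate_premises -> attend_hearing), we obtain O(attend_hearing).
The contrapositive of premise 8 (O(~notify_kin -> ~attend_hearing)) is O(attend_hearing -> notify_kin), and O(attend_hearing) is already established, so O(notify_kin).
Premise 7 is O(~verify_inventory -> ~notify_kin); contrapositively O(notify_kin -> verify_inventory). Since O(notify_kin) holds, K gives O(verify_inventory).
Premise 2 is O(verify_inventory -> ~countersign_statement); since O(verify_inventory), deontic closure gives O(~countersign_statement).
The contrapositive of premise 1 (O(disclose_minutes -> countersign_statement)) is O(~countersign_statement -> ~disclose_minutes), and O(~countersign_statement) is already established, so O(~disclose_minutes).
Yet premise 5 states O(disclose_minutes).
We now have both O(~disclose_minutes) and O(disclose_minutes) — disclose_minutes is simultaneously obligatory and forbidden, violating the D-axiom.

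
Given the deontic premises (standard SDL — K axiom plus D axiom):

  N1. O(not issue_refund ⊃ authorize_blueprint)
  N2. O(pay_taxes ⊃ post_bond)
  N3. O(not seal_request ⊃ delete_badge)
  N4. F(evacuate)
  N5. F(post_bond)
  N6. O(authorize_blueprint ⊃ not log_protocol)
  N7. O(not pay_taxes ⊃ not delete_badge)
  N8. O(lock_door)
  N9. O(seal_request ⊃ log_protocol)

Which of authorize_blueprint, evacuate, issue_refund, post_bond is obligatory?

issue_refund

F(post_bond) at premise 5 means O(not post_bond).
The contrapositive of premise 2 (O(pay_taxes ⊃ post_bond)) is O(not post_bond ⊃ not pay_taxes), and O(not post_bond) is already established, so O(not pay_taxes).
Applying K to premise 7 (O(not pay_taxes ⊃ not delete_badge)) and O(not pay_taxes) yields O(not delete_badge).
Premise 3 is O(not seal_request ⊃ delete_badge); contrapositively O(not delete_badge ⊃ seal_request). Since O(not delete_badge) holds, K gives O(seal_request).
From O(seal_request) and premise 9, O(seal_request ⊃ log_protocol), we obtain O(log_protocol).
Premise 6 is O(authorize_blueprint ⊃ not log_protocol); contrapositively O(log_protocol ⊃ not authorize_blueprint). Since O(log_protocol) holds, K gives O(not authorize_blueprint).
Premise 1 is O(not issue_refund ⊃ authorize_blueprint); contrapositively O(not authorize_blueprint ⊃ issue_refund). Since O(not authorize_blueprint) holds, K gives O(issue_refund).
So O(issue_refund) holds — issue_refund is obligatory. None of the other listed options is made obligatory by any chain of premises.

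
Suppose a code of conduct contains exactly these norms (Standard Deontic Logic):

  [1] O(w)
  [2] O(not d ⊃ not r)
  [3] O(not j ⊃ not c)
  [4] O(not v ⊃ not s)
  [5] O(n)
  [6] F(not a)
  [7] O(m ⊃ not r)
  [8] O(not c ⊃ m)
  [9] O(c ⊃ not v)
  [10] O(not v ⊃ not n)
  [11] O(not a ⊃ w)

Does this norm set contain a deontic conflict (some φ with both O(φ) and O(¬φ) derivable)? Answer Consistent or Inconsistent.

Premise 11 is O(not a ⊃ w); even if O(w) held, inferring O(not a) would be affirming the consequent — invalid.
So O(not a) is not derivable, and the apparent clash with O(a) does not arise.
A world satisfying every obligation exists (e.g. a=true, c=false, d=false, j=false, m=true, n=true, r=false, s=false, v=true, w=true); no atom is both obligatory and forbidden, so the set is consistent.

Consistent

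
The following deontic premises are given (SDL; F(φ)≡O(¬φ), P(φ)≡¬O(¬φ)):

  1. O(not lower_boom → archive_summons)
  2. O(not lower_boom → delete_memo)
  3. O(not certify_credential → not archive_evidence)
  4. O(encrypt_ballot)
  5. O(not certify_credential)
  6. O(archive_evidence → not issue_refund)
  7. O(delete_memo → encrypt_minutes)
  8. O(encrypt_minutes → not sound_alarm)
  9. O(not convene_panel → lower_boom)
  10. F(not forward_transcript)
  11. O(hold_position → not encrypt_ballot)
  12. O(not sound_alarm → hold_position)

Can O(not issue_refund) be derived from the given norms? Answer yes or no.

No

Premise 6 is O(archive_evidence → not issue_refund), but O(archive_evidence) is not derivable from the premises, so it does not yield O(not issue_refund).
No other premise forces O(not issue_refund). An ideal world satisfying every premise can still have not issue_refund false, so O(not issue_refund) is not derivable.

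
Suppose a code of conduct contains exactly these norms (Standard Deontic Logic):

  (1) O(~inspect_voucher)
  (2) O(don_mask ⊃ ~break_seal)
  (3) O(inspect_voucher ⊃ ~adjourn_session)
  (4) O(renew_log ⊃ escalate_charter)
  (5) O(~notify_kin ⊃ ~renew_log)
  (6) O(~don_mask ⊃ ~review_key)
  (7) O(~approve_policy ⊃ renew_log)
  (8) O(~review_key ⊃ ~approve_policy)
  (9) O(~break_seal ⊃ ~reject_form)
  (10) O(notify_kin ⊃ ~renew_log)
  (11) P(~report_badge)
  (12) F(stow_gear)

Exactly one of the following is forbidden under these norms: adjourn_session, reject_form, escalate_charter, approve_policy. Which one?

reject_form

Premises 10 and 5 are O(notify_kin ⊃ ~renew_log) and O(~notify_kin ⊃ ~renew_log); every ideal world satisfies notify_kin or ~notify_kin, so in either case ~renew_log holds — hence O(~renew_log).
Premise 7 is O(~approve_policy ⊃ renew_log); contrapositively O(~renew_log ⊃ approve_policy). Since O(~renew_log) holds, K gives O(approve_policy).
Premise 8, O(~review_key ⊃ ~approve_policy), contraposes to O(approve_policy ⊃ review_key); with O(approve_policy) we get O(review_key).
Premise 6 is O(~don_mask ⊃ ~review_key); contrapositively O(review_key ⊃ don_mask). Since O(review_key) holds, K gives O(don_mask).
From O(don_mask) and premise 2, O(don_mask ⊃ ~break_seal), we obtain O(~break_seal).
With premise 9, O(~break_seal ⊃ ~reject_form), the K-axiom yields O(~reject_form).
So O(~reject_form) holds, i.e. reject_form is forbidden. None of the other listed options is forbidden under the premises.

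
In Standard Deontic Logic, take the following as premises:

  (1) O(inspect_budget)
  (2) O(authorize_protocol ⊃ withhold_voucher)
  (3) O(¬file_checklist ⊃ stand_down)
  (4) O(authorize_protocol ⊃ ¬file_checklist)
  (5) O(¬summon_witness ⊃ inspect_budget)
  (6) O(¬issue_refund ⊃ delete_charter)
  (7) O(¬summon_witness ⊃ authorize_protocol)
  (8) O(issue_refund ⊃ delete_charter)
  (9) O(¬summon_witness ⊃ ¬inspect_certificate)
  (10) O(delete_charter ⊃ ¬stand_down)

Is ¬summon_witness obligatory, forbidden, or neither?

Premises 6 and 8 are O(¬issue_refund ⊃ delete_charter) and O(issue_refund ⊃ delete_charter); every ideal world satisfies ¬issue_refund or issue_refund, so in either case delete_charter holds — hence O(delete_charter).
Premise 10 is O(delete_charter ⊃ ¬stand_down); since O(delete_charter), deontic closure gives O(¬stand_down).
Premise 3 is O(¬file_checklist ⊃ stand_down); contrapositively O(¬stand_down ⊃ file_checklist). Since O(¬stand_down) holds, K gives O(file_checklist).
Premise 4 is O(authorize_protocol ⊃ ¬file_checklist); contrapositively O(file_checklist ⊃ ¬authorize_protocol). Since O(file_checklist) holds, K gives O(¬authorize_protocol).
Premise 7 is O(¬summon_witness ⊃ authorize_protocol); contrapositively O(¬authorize_protocol ⊃ summon_witness). Since O(¬authorize_protocol) holds, K gives O(summon_witness).
Premises 1, 2, 5, 9 do not contribute to this derivation.
Thus O(summon_witness), which is F(¬summon_witness): ¬summon_witness is forbidden.

Forbidden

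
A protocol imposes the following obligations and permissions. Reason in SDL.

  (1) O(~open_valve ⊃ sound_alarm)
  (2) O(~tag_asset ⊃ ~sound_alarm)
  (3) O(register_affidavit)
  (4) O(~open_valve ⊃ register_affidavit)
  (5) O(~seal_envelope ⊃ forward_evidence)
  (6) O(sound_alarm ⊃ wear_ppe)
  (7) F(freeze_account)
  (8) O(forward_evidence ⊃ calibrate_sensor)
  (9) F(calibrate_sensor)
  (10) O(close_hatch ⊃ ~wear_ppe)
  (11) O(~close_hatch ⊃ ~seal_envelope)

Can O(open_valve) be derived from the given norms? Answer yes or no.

Premise 9, F(calibrate_sensor), is equivalent to O(~calibrate_sensor).
Premise 8, O(forward_evidence ⊃ calibrate_sensor), contraposes to O(~calibrate_sensor ⊃ ~forward_evidence); with O(~calibrate_sensor) we get O(~forward_evidence).
Premise 5 is O(~seal_envelope ⊃ forward_evidence); contrapositively O(~forward_evidence ⊃ seal_envelope). Since O(~forward_evidence) holds, K gives O(seal_envelope).
Premise 11, O(~close_hatch ⊃ ~seal_envelope), contraposes to O(seal_envelope ⊃ close_hatch); with O(seal_envelope) we get O(close_hatch).
Premise 10 is O(close_hatch ⊃ ~wear_ppe); since O(close_hatch), deontic closure gives O(~wear_ppe).
Premise 6, O(sound_alarm ⊃ wear_ppe), contraposes to O(~wear_ppe ⊃ ~sound_alarm); with O(~wear_ppe) we get O(~sound_alarm).
Premise 1, O(~open_valve ⊃ sound_alarm), contraposes to O(~sound_alarm ⊃ open_valve); with O(~sound_alarm) we get O(open_valve).
Premises 2, 3, 4, 7 do not contribute to this derivation.
So O(open_valve) follows.

Yes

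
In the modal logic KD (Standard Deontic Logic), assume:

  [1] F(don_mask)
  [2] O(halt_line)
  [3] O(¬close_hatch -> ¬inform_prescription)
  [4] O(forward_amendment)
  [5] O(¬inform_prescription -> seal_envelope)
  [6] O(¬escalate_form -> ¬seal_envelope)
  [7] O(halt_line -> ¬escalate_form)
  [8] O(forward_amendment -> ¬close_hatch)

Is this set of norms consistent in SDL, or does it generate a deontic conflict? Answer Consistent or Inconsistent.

Inconsistent

Premise 2 states O(halt_line) outright.
From O(halt_line) and premise 7, O(halt_line -> ¬escalate_form), we obtain O(¬escalate_form).
Applying K to premise 6 (O(¬escalate_form -> ¬seal_envelope)) and O(¬escalate_form) yields O(¬seal_envelope).
Premise 5 is O(¬inform_prescription -> seal_envelope); contrapositively O(¬seal_envelope -> inform_prescription). Since O(¬seal_envelope) holds, K gives O(inform_prescription).
Premise 3 is O(¬close_hatch -> ¬inform_prescription); contrapositively O(inform_prescription -> close_hatch). Since O(inform_prescription) holds, K gives O(close_hatch).
Premise 8, O(forward_amendment -> ¬close_hatch), contraposes to O(close_hatch -> ¬forward_amendment); with O(close_hatch) we get O(¬forward_amendment).
However, premise 4 gives O(forward_amendment).
We now have both O(¬forward_amendment) and O(forward_amendment) — forward_amendment is simultaneously obligatory and forbidden, violating the D-axiom.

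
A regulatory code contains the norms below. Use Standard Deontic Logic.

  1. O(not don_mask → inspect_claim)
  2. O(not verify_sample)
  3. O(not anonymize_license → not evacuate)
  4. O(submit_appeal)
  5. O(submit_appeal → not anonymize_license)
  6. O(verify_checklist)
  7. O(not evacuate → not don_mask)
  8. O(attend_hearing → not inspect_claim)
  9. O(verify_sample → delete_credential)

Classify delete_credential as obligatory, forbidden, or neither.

Premise 9 is O(verify_sample → delete_credential), but O(verify_sample) is not derivable from the premises, so it does not yield O(delete_credential).
No premise or chain of K-axiom applications forces O(delete_credential), and none forces O(not delete_credential). So delete_credential is neither obligatory nor forbidden under these norms.

Neither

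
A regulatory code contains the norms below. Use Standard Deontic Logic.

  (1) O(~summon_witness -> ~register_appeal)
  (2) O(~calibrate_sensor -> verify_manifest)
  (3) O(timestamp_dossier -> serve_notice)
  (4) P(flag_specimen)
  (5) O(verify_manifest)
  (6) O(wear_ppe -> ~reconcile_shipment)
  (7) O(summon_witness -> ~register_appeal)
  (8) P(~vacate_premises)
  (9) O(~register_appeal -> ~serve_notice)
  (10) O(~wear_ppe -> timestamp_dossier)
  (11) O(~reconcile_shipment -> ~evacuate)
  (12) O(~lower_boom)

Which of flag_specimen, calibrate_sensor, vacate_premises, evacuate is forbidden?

evacuate

Premises 1 and 7 cover both cases: O(~summon_witness -> ~register_appeal) and O(summon_witness -> ~register_appeal). Since ~summon_witness ∨ summon_witness is a tautology, O(~register_appeal) follows.
From O(~register_appeal) and premise 9, O(~register_appeal -> ~serve_notice), we obtain O(~serve_notice).
The contrapositive of premise 3 (O(timestamp_dossier -> serve_notice)) is O(~serve_notice -> ~timestamp_dossier), and O(~serve_notice) is already established, so O(~timestamp_dossier).
Premise 10 is O(~wear_ppe -> timestamp_dossier); contrapositively O(~timestamp_dossier -> wear_ppe). Since O(~timestamp_dossier) holds, K gives O(wear_ppe).
With premise 6, O(wear_ppe -> ~reconcile_shipment), the K-axiom yields O(~reconcile_shipment).
Applying K to premise 11 (O(~reconcile_shipment -> ~evacuate)) and O(~reconcile_shipment) yields O(~evacuate).
So O(~evacuate) holds, i.e. evacuate is forbidden. None of the other listed options is forbidden under the premises.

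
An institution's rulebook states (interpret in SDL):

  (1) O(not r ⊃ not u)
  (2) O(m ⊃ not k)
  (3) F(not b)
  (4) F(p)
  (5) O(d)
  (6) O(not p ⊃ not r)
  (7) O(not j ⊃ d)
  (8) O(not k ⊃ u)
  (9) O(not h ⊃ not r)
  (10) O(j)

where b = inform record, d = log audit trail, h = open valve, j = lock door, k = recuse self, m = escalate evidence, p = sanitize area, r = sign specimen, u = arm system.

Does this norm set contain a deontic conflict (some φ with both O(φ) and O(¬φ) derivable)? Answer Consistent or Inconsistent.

Consistent

Premise 7 is O(not j ⊃ d); even if O(d) held, inferring O(not j) would be affirming the consequent — invalid.
So O(not j) is not derivable, and the apparent clash with O(j) does not arise.
A world satisfying every obligation exists (e.g. b=true, d=true, h=false, j=true, k=true, m=false, p=false, r=false, u=false); no atom is both obligatory and forbidden, so the set is consistent.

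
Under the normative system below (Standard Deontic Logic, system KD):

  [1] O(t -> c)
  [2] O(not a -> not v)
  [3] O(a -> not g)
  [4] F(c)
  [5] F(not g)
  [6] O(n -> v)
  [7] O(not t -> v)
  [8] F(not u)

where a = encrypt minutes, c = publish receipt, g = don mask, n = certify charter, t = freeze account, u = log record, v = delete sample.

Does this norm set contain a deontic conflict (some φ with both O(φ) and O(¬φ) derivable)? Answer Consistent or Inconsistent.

Inconsistent

F(c) at premise 4 means O(not c).
The contrapositive of premise 1 (O(t -> c)) is O(not c -> not t), and O(not c) is already established, so O(not t).
Premise 7 is O(not t -> v); since O(not t), deontic closure gives O(v).
Premise 2, O(not a -> not v), contraposes to O(v -> a); with O(v) we get O(a).
Applying K to premise 3 (O(a -> not g)) and O(a) yields O(not g).
However, F(not g) at premise 5 amounts to O(g).
We now have both O(not g) and O(g) — g is simultaneously obligatory and forbidden, violating the D-axiom.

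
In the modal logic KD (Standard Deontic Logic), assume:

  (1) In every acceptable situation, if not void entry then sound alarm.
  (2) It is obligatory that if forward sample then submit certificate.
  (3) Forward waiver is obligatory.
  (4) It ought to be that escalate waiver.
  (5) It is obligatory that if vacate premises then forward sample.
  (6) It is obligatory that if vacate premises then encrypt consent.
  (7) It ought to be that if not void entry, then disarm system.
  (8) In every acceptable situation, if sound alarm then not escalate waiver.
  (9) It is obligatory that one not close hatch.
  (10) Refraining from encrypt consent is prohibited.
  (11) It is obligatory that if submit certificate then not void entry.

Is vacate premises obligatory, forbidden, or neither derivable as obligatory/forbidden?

Forbidden

Premise 4 gives O(escalate_waiver).
Premise 8, O(sound_alarm → ¬escalate_waiver), contraposes to O(escalate_waiver → ¬sound_alarm); with O(escalate_waiver) we get O(¬sound_alarm).
The contrapositive of premise 1 (O(¬void_entry → sound_alarm)) is O(¬sound_alarm → void_entry), and O(¬sound_alarm) is already established, so O(void_entry).
Premise 11, O(submit_certificate → ¬void_entry), contraposes to O(void_entry → ¬submit_certificate); with O(void_entry) we get O(¬submit_certificate).
Premise 2 is O(forward_sample → submit_certificate); contrapositively O(¬submit_certificate → ¬forward_sample). Since O(¬submit_certificate) holds, K gives O(¬forward_sample).
Premise 5, O(vacate_premises → forward_sample), contraposes to O(¬forward_sample → ¬vacate_premises); with O(¬forward_sample) we get O(¬vacate_premises).
Premises 3, 6, 7, 9, 10 do not contribute to this derivation.
Thus O(¬vacate_premises), which is F(vacate_premises): vacate_premises is forbidden.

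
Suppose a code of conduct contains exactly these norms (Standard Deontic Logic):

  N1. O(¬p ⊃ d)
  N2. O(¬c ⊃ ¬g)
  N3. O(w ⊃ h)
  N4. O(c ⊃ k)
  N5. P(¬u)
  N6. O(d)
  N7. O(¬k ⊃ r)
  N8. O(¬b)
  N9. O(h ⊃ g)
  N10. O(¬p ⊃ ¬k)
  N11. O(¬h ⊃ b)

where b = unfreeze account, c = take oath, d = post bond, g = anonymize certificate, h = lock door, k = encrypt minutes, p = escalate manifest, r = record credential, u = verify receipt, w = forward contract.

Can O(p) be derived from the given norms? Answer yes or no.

Premise 8 states O(¬b) outright.
The contrapositive of premise 11 (O(¬h ⊃ b)) is O(¬b ⊃ h), and O(¬b) is already established, so O(h).
Premise 9 is O(h ⊃ g); since O(h), deontic closure gives O(g).
The contrapositive of premise 2 (O(¬c ⊃ ¬g)) is O(g ⊃ c), and O(g) is already established, so O(c).
From O(c) and premise 4, O(c ⊃ k), we obtain O(k).
Premise 10, O(¬p ⊃ ¬k), contraposes to O(k ⊃ p); with O(k) we get O(p).
Premises 1, 3, 5, 6, 7 do not contribute to this derivation.
So O(p) follows.

Yes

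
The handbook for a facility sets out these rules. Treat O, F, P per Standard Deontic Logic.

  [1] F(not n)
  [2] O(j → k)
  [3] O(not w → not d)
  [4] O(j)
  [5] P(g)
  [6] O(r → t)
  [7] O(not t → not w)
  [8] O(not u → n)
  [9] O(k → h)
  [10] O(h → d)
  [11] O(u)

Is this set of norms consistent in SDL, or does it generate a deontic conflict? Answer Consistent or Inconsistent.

Premise 8 is O(not u → n); even if O(n) held, inferring O(not u) would be affirming the consequent — invalid.
So O(not u) is not derivable, and the apparent clash with O(u) does not arise.
A world satisfying every obligation exists (e.g. d=true, g=false, h=true, j=true, k=true, n=true, r=false, t=true, u=true, w=true); no atom is both obligatory and forbidden, so the set is consistent.

Consistent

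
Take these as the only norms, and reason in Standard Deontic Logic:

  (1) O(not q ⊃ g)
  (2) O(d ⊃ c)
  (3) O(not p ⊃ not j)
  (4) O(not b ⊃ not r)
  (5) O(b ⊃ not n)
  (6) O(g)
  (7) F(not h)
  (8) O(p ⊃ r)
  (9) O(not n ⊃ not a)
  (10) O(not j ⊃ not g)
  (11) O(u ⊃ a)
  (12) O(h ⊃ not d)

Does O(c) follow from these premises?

Premise 2 is O(d ⊃ c), but O(d) is not derivable from the premises, so it does not yield O(c).
No other premise forces O(c). An ideal world satisfying every premise can still have c false, so O(c) is not derivable.

No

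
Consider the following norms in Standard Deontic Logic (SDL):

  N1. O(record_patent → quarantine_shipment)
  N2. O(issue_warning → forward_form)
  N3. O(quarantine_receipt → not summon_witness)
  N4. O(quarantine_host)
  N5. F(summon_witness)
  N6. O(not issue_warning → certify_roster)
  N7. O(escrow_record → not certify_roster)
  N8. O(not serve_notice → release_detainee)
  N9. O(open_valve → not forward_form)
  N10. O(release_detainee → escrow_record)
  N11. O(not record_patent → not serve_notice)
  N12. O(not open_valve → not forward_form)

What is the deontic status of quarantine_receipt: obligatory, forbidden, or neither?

Premise 3 is O(quarantine_receipt → not summon_witness); even if O(not summon_witness) held, inferring O(quarantine_receipt) would be affirming the consequent — invalid.
No premise or chain of K-axiom applications forces O(quarantine_receipt), and none forces O(not quarantine_receipt). So quarantine_receipt is neither obligatory nor forbidden under these norms.

Neither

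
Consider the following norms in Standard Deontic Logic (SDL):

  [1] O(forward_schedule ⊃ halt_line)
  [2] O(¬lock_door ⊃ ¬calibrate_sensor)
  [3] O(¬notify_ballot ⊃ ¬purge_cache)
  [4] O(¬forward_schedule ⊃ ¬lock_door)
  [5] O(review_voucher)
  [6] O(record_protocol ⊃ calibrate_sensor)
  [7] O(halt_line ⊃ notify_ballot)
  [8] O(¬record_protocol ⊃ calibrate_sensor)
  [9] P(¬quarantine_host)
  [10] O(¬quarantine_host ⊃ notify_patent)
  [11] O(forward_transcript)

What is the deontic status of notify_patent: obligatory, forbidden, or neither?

Neither

Premise 10 is O(¬quarantine_host ⊃ notify_patent), but O(¬quarantine_host) is not derivable from the premises (the permission P(¬quarantine_host) asserts only ¬O(quarantine_host), not O(¬quarantine_host)), so it does not yield O(notify_patent).
No premise or chain of K-axiom applications forces O(notify_patent), and none forces O(¬notify_patent). So notify_patent is neither obligatory nor forbidden under these norms.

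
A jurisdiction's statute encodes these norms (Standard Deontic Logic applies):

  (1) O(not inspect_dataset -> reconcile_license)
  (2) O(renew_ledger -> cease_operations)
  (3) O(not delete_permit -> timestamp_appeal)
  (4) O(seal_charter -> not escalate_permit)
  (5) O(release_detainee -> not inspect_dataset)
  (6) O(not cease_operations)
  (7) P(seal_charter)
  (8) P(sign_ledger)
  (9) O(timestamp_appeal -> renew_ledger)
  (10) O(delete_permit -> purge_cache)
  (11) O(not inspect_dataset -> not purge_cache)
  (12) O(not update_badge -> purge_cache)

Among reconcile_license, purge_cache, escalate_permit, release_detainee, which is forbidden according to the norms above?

release_detainee

From premise 6 we have O(not cease_operations).
Premise 2, O(renew_ledger -> cease_operations), contraposes to O(not cease_operations -> not renew_ledger); with O(not cease_operations) we get O(not renew_ledger).
The contrapositive of premise 9 (O(timestamp_appeal -> renew_ledger)) is O(not renew_ledger -> not timestamp_appeal), and O(not renew_ledger) is already established, so O(not timestamp_appeal).
Premise 3 is O(not delete_permit -> timestamp_appeal); contrapositively O(not timestamp_appeal -> delete_permit). Since O(not timestamp_appeal) holds, K gives O(delete_permit).
With premise 10, O(delete_permit -> purge_cache), the K-axiom yields O(purge_cache).
Premise 11, O(not inspect_dataset -> not purge_cache), contraposes to O(purge_cache -> inspect_dataset); with O(purge_cache) we get O(inspect_dataset).
The contrapositive of premise 5 (O(release_detainee -> not inspect_dataset)) is O(inspect_dataset -> not release_detainee), and O(inspect_dataset) is already established, so O(not release_detainee).
So O(not release_detainee) holds, i.e. release_detainee is forbidden. None of the other listed options is forbidden under the premises.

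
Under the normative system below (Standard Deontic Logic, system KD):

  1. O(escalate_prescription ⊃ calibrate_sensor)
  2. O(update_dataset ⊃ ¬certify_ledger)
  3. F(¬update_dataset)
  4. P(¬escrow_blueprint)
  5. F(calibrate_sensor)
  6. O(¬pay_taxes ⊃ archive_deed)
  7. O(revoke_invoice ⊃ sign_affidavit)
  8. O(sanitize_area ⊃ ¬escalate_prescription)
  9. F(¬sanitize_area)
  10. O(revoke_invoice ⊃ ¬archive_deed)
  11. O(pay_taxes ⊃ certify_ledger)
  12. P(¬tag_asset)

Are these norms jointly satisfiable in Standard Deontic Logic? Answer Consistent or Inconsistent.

Consistent

Premise 1 is O(escalate_prescription ⊃ calibrate_sensor), but O(escalate_prescription) is not derivable from the premises, so it does not yield O(calibrate_sensor).
So O(calibrate_sensor) is not derivable, and the apparent clash with O(¬calibrate_sensor) does not arise.
A world satisfying every obligation exists (e.g. archive_deed=true, calibrate_sensor=false, certify_ledger=false, escalate_prescription=false, escrow_blueprint=false, pay_taxes=false, revoke_invoice=false, sanitize_area=true, sign_affidavit=false, tag_asset=false, update_dataset=true); no atom is both obligatory and forbidden, so the set is consistent.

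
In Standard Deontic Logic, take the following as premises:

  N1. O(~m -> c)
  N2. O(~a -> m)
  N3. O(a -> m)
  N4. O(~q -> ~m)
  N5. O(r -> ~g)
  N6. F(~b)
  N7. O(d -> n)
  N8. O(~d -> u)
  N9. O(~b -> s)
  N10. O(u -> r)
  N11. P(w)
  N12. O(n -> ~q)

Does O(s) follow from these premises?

No

Premise 9 is O(~b -> s), but O(~b) is not derivable from the premises, so it does not yield O(s).
No other premise forces O(s). An ideal world satisfying every premise can still have s false, so O(s) is not derivable.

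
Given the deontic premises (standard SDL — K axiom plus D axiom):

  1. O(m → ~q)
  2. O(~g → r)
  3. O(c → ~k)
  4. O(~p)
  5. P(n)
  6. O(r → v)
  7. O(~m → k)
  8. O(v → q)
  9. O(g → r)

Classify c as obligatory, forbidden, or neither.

By case analysis on ~g: premise 2 gives O(~g → r) and premise 9 gives O(g → r), so O(r) either way.
Premise 6 is O(r → v); since O(r), deontic closure gives O(v).
From O(v) and premise 8, O(v → q), we obtain O(q).
The contrapositive of premise 1 (O(m → ~q)) is O(q → ~m), and O(q) is already established, so O(~m).
Premise 7 is O(~m → k); since O(~m), deontic closure gives O(k).
The contrapositive of premise 3 (O(c → ~k)) is O(k → ~c), and O(k) is already established, so O(~c).
Premises 4, 5 do not contribute to this derivation.
Thus O(~c), which is F(c): c is forbidden.

Forbidden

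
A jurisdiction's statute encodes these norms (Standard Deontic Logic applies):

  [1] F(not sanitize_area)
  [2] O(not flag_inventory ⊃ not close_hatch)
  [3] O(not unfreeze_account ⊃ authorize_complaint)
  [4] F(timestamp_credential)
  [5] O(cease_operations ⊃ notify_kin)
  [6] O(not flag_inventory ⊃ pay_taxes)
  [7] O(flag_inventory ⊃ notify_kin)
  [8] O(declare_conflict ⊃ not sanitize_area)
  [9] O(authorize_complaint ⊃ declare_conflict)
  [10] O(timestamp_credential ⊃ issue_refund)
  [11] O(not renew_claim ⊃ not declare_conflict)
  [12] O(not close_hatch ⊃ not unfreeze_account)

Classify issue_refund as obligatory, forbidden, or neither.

Neither

Premise 10 is O(timestamp_credential ⊃ issue_refund), but O(timestamp_credential) is not derivable from the premises, so it does not yield O(issue_refund).
No premise or chain of K-axiom applications forces O(issue_refund), and none forces O(not issue_refund). So issue_refund is neither obligatory nor forbidden under these norms.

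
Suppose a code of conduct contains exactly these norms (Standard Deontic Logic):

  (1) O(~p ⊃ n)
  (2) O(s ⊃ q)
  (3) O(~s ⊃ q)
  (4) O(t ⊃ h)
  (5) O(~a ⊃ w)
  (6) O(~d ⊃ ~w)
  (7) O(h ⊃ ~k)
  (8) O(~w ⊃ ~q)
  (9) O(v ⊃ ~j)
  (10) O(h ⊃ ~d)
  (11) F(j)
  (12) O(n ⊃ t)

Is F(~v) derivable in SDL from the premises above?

No

Premise 9 is O(v ⊃ ~j); even if O(~j) held, inferring O(v) would be affirming the consequent — invalid.
No other premise forces O(v). An ideal world satisfying every premise can still have ~v true, so F(~v) is not derivable.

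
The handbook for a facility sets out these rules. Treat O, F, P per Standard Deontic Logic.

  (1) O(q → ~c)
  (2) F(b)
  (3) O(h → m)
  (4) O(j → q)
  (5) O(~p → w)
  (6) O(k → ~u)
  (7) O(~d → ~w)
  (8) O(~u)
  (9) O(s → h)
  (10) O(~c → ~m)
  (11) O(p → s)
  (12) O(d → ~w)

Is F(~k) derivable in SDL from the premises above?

No

Premise 6 is O(k → ~u); even if O(~u) held, inferring O(k) would be affirming the consequent — invalid.
No other premise forces O(k). An ideal world satisfying every premise can still have ~k true, so F(~k) is not derivable.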